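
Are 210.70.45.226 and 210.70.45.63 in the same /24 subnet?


Mask: 255.255.255.0
210.70.45.226 AND mask = 210.70.45.0
210.70.45.63 AND mask = 210.70.45.0
Yes, same subnet (210.70.45.0)


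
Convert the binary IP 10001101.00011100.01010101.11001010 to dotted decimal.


10001101 = 141
00011100 = 28
01010101 = 85
11001010 = 202
IP: 141.28.85.202


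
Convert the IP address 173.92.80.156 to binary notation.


173 = 10101101
92 = 01011100
80 = 01010000
156 = 10011100
Binary: 10101101.01011100.01010000.10011100


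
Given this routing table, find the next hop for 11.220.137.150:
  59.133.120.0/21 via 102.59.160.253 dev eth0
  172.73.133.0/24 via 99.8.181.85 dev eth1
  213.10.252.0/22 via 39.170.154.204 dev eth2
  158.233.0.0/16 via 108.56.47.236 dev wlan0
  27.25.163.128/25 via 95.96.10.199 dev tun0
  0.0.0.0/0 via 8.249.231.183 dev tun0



Longest prefix match for 11.220.137.150:
  /21 59.133.120.0: no
  /24 172.73.133.0: no
  /22 213.10.252.0: no
  /16 158.233.0.0: no
  /25 27.25.163.128: no
  /0 0.0.0.0: MATCH
Selected: next-hop 8.249.231.183 via tun0 (matched /0)


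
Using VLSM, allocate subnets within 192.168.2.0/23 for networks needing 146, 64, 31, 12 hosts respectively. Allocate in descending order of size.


146 hosts -> /24 (254 usable): 192.168.2.0/24
64 hosts -> /25 (126 usable): 192.168.3.0/25
31 hosts -> /26 (62 usable): 192.168.3.128/26
12 hosts -> /28 (14 usable): 192.168.3.192/28
Allocation: 192.168.2.0/24 (146 hosts, 254 usable); 192.168.3.0/25 (64 hosts, 126 usable); 192.168.3.128/26 (31 hosts, 62 usable); 192.168.3.192/28 (12 hosts, 14 usable)


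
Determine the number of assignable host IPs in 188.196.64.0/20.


Host bits = 32 - 20 = 12
Total addresses = 2^12 = 4096
Usable = total - 2 (network and broadcast)
Usable hosts: 4094


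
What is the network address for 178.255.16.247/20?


IP:   10110010.11111111.00010000.11110111
Mask: 11111111.11111111.11110000.00000000
AND operation:
Net:  10110010.11111111.00010000.00000000
Network: 178.255.16.0/20


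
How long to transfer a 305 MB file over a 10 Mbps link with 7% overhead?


Effective throughput = 10 * (1 - 7/100) = 9.3 Mbps
File size in Mb = 305 * 8 = 2440 Mb
Time = 2440 / 9.3
Time = 262.3656 seconds


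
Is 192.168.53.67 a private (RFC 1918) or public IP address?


RFC 1918 private ranges:
  10.0.0.0/8 (10.0.0.0 - 10.255.255.255)
  172.16.0.0/12 (172.16.0.0 - 172.31.255.255)
  192.168.0.0/16 (192.168.0.0 - 192.168.255.255)
Private (in 192.168.0.0/16)


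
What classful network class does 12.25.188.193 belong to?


First octet: 12
Binary: 00001100
0xxxxxxx -> Class A (1-126)
Class A, default mask 255.0.0.0 (/8)


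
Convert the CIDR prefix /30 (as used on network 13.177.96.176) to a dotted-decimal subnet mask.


/30 means 30 network bits, 2 host bits
Binary: 11111111111111111111111111111100
Mask: 255.255.255.252


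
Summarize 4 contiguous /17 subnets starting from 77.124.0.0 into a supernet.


Original prefix: /17
Number of subnets: 4 = 2^2
New prefix = 17 - 2 = 15
Supernet: 77.124.0.0/15


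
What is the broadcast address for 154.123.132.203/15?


Network: 154.122.0.0/15
Host bits = 17
Set all host bits to 1:
Broadcast: 154.123.255.255


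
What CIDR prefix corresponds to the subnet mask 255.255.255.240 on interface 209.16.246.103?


Binary: 11111111.11111111.11111111.11110000
Count leading 1s
Prefix: /28


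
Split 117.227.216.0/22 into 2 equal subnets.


New prefix = 22 + 1 = 23
Each subnet has 512 addresses
  117.227.216.0/23
  117.227.218.0/23
Subnets: 117.227.216.0/23, 117.227.218.0/23


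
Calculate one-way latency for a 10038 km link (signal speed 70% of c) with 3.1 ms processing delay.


Speed = 0.7 * 3e5 km/s = 210000 km/s
Propagation delay = 10038 / 210000 = 0.0478 s = 47.8 ms
Processing delay = 3.1 ms
Total one-way latency = 50.9 ms


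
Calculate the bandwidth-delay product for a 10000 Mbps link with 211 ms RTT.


BDP = bandwidth * RTT
= 10000 Mbps * 211 ms
= 10000 * 1e6 * 211 / 1000 bits
= 2110000000 bits
= 263750000 bytes
= 257568.3594 KB
BDP = 2110000000 bits (263750000 bytes)


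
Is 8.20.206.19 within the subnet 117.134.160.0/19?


Subnet network: 117.134.160.0
Test IP AND mask: 8.20.192.0
No, 8.20.206.19 is not in 117.134.160.0/19


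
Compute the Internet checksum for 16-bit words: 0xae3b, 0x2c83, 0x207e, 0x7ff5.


Sum all words (with carry folding):
+ 0xae3b = 0xae3b
+ 0x2c83 = 0xdabe
+ 0x207e = 0xfb3c
+ 0x7ff5 = 0x7b32
One's complement: ~0x7b32
Checksum = 0x84cd


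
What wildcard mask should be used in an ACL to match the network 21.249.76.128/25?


Subnet mask: 255.255.255.128
Wildcard = 255.255.255.255 - subnet mask
255 - 255 = 0
255 - 255 = 0
255 - 255 = 0
255 - 128 = 127
Wildcard: 0.0.0.127


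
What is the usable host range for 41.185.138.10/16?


Network: 41.185.0.0
Broadcast: 41.185.255.255
First usable = network + 1
Last usable = broadcast - 1
Range: 41.185.0.1 to 41.185.255.254


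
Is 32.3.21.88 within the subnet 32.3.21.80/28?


Subnet network: 32.3.21.80
Test IP AND mask: 32.3.21.80
Yes, 32.3.21.88 is in 32.3.21.80/28


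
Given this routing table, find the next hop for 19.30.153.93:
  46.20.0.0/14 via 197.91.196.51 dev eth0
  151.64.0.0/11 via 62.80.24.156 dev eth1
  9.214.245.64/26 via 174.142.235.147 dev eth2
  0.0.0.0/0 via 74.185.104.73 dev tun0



Longest prefix match for 19.30.153.93:
  /14 46.20.0.0: no
  /11 151.64.0.0: no
  /26 9.214.245.64: no
  /0 0.0.0.0: MATCH
Selected: next-hop 74.185.104.73 via tun0 (matched /0)


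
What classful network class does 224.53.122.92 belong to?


First octet: 224
Binary: 11100000
1110xxxx -> Class D (224-239)
Class D (multicast), default mask N/A


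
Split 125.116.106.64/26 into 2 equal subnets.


New prefix = 26 + 1 = 27
Each subnet has 32 addresses
  125.116.106.64/27
  125.116.106.96/27
Subnets: 125.116.106.64/27, 125.116.106.96/27


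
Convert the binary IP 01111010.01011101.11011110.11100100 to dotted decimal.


01111010 = 122
01011101 = 93
11011110 = 222
11100100 = 228
IP: 122.93.222.228


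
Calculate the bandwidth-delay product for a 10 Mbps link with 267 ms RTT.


BDP = bandwidth * RTT
= 10 Mbps * 267 ms
= 10 * 1e6 * 267 / 1000 bits
= 2670000 bits
= 333750 bytes
= 325.9277 KB
BDP = 2670000 bits (333750 bytes)


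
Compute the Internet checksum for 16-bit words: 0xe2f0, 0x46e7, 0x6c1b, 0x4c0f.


Sum all words (with carry folding):
+ 0xe2f0 = 0xe2f0
+ 0x46e7 = 0x29d8
+ 0x6c1b = 0x95f3
+ 0x4c0f = 0xe202
One's complement: ~0xe202
Checksum = 0x1dfd


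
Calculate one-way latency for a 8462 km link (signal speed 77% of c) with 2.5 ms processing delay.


Speed = 0.77 * 3e5 km/s = 231000 km/s
Propagation delay = 8462 / 231000 = 0.0366 s = 36.632 ms
Processing delay = 2.5 ms
Total one-way latency = 39.132 ms


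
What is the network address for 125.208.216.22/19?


IP:   01111101.11010000.11011000.00010110
Mask: 11111111.11111111.11100000.00000000
AND operation:
Net:  01111101.11010000.11000000.00000000
Network: 125.208.192.0/19


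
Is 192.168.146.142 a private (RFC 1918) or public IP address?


RFC 1918 private ranges:
  10.0.0.0/8 (10.0.0.0 - 10.255.255.255)
  172.16.0.0/12 (172.16.0.0 - 172.31.255.255)
  192.168.0.0/16 (192.168.0.0 - 192.168.255.255)
Private (in 192.168.0.0/16)


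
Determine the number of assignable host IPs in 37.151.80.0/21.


Host bits = 32 - 21 = 11
Total addresses = 2^11 = 2048
Usable = total - 2 (network and broadcast)
Usable hosts: 2046


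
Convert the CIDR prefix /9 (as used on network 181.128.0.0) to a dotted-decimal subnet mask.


/9 means 9 network bits, 23 host bits
Binary: 11111111100000000000000000000000
Mask: 255.128.0.0


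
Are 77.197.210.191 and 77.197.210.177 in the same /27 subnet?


Mask: 255.255.255.224
77.197.210.191 AND mask = 77.197.210.160
77.197.210.177 AND mask = 77.197.210.160
Yes, same subnet (77.197.210.160)


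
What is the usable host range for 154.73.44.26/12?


Network: 154.64.0.0
Broadcast: 154.79.255.255
First usable = network + 1
Last usable = broadcast - 1
Range: 154.64.0.1 to 154.79.255.254


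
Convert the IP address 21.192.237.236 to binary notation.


21 = 00010101
192 = 11000000
237 = 11101101
236 = 11101100
Binary: 00010101.11000000.11101101.11101100


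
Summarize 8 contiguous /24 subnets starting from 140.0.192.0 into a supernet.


Original prefix: /24
Number of subnets: 8 = 2^3
New prefix = 24 - 3 = 21
Supernet: 140.0.192.0/21


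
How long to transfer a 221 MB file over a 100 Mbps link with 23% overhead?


Effective throughput = 100 * (1 - 23/100) = 77 Mbps
File size in Mb = 221 * 8 = 1768 Mb
Time = 1768 / 77
Time = 22.961 seconds


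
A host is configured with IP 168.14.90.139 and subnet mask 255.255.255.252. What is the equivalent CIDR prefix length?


Binary: 11111111.11111111.11111111.11111100
Count leading 1s
Prefix: /30


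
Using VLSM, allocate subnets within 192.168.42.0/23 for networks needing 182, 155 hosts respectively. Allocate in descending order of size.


182 hosts -> /24 (254 usable): 192.168.42.0/24
155 hosts -> /24 (254 usable): 192.168.43.0/24
Allocation: 192.168.42.0/24 (182 hosts, 254 usable); 192.168.43.0/24 (155 hosts, 254 usable)


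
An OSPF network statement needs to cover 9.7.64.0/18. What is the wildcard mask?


Subnet mask: 255.255.192.0
Wildcard = 255.255.255.255 - subnet mask
255 - 255 = 0
255 - 255 = 0
255 - 192 = 63
255 - 0 = 255
Wildcard: 0.0.63.255


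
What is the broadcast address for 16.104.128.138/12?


Network: 16.96.0.0/12
Host bits = 20
Set all host bits to 1:
Broadcast: 16.111.255.255


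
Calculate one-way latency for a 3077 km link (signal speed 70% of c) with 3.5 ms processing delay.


Speed = 0.7 * 3e5 km/s = 210000 km/s
Propagation delay = 3077 / 210000 = 0.0147 s = 14.6524 ms
Processing delay = 3.5 ms
Total one-way latency = 18.1524 ms


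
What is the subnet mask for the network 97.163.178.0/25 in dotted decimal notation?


/25 means 25 network bits, 7 host bits
Binary: 11111111111111111111111110000000
Mask: 255.255.255.128


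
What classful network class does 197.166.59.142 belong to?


First octet: 197
Binary: 11000101
110xxxxx -> Class C (192-223)
Class C, default mask 255.255.255.0 (/24)


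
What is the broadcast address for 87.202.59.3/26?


Network: 87.202.59.0/26
Host bits = 6
Set all host bits to 1:
Broadcast: 87.202.59.63


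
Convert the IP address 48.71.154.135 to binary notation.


48 = 00110000
71 = 01000111
154 = 10011010
135 = 10000111
Binary: 00110000.01000111.10011010.10000111


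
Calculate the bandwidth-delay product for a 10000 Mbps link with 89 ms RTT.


BDP = bandwidth * RTT
= 10000 Mbps * 89 ms
= 10000 * 1e6 * 89 / 1000 bits
= 890000000 bits
= 111250000 bytes
= 108642.5781 KB
BDP = 890000000 bits (111250000 bytes)


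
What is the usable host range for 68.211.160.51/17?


Network: 68.211.128.0
Broadcast: 68.211.255.255
First usable = network + 1
Last usable = broadcast - 1
Range: 68.211.128.1 to 68.211.255.254


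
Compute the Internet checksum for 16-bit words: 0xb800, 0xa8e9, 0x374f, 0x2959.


Sum all words (with carry folding):
+ 0xb800 = 0xb800
+ 0xa8e9 = 0x60ea
+ 0x374f = 0x9839
+ 0x2959 = 0xc192
One's complement: ~0xc192
Checksum = 0x3e6d


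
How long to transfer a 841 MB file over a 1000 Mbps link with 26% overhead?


Effective throughput = 1000 * (1 - 26/100) = 740 Mbps
File size in Mb = 841 * 8 = 6728 Mb
Time = 6728 / 740
Time = 9.0919 seconds


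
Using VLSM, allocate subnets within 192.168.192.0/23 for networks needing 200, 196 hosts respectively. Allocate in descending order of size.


200 hosts -> /24 (254 usable): 192.168.192.0/24
196 hosts -> /24 (254 usable): 192.168.193.0/24
Allocation: 192.168.192.0/24 (200 hosts, 254 usable); 192.168.193.0/24 (196 hosts, 254 usable)


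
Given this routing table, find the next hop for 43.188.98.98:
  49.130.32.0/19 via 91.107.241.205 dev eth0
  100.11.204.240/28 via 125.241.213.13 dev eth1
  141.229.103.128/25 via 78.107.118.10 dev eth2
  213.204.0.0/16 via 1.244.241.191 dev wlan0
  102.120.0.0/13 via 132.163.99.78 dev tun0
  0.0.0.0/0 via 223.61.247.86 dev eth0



Longest prefix match for 43.188.98.98:
  /19 49.130.32.0: no
  /28 100.11.204.240: no
  /25 141.229.103.128: no
  /16 213.204.0.0: no
  /13 102.120.0.0: no
  /0 0.0.0.0: MATCH
Selected: next-hop 223.61.247.86 via eth0 (matched /0)


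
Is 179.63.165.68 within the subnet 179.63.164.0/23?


Subnet network: 179.63.164.0
Test IP AND mask: 179.63.164.0
Yes, 179.63.165.68 is in 179.63.164.0/23


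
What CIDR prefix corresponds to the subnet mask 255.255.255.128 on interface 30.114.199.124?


Binary: 11111111.11111111.11111111.10000000
Count leading 1s
Prefix: /25


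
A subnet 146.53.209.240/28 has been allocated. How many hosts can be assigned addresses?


Host bits = 32 - 28 = 4
Total addresses = 2^4 = 16
Usable = total - 2 (network and broadcast)
Usable hosts: 14


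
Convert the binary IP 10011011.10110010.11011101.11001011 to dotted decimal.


10011011 = 155
10110010 = 178
11011101 = 221
11001011 = 203
IP: 155.178.221.203


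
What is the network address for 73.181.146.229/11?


IP:   01001001.10110101.10010010.11100101
Mask: 11111111.11100000.00000000.00000000
AND operation:
Net:  01001001.10100000.00000000.00000000
Network: 73.160.0.0/11


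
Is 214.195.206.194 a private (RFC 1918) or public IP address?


RFC 1918 private ranges:
  10.0.0.0/8 (10.0.0.0 - 10.255.255.255)
  172.16.0.0/12 (172.16.0.0 - 172.31.255.255)
  192.168.0.0/16 (192.168.0.0 - 192.168.255.255)
Public (not in any RFC 1918 range)


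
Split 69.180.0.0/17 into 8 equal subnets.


New prefix = 17 + 3 = 20
Each subnet has 4096 addresses
  69.180.0.0/20
  69.180.16.0/20
  69.180.32.0/20
  69.180.48.0/20
  69.180.64.0/20
  69.180.80.0/20
  69.180.96.0/20
  69.180.112.0/20
Subnets: 69.180.0.0/20, 69.180.16.0/20, 69.180.32.0/20, 69.180.48.0/20, 69.180.64.0/20, 69.180.80.0/20, 69.180.96.0/20, 69.180.112.0/20


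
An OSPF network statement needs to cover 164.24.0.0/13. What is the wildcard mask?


Subnet mask: 255.248.0.0
Wildcard = 255.255.255.255 - subnet mask
255 - 255 = 0
255 - 248 = 7
255 - 0 = 255
255 - 0 = 255
Wildcard: 0.7.255.255


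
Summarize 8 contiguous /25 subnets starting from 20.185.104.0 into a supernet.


Original prefix: /25
Number of subnets: 8 = 2^3
New prefix = 25 - 3 = 22
Supernet: 20.185.104.0/22


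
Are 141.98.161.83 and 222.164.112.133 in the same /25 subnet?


Mask: 255.255.255.128
141.98.161.83 AND mask = 141.98.161.0
222.164.112.133 AND mask = 222.164.112.128
No, different subnets (141.98.161.0 vs 222.164.112.128)


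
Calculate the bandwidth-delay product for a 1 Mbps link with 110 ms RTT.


BDP = bandwidth * RTT
= 1 Mbps * 110 ms
= 1 * 1e6 * 110 / 1000 bits
= 110000 bits
= 13750 bytes
= 13.4277 KB
BDP = 110000 bits (13750 bytes)


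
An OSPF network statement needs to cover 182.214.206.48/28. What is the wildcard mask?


Subnet mask: 255.255.255.240
Wildcard = 255.255.255.255 - subnet mask
255 - 255 = 0
255 - 255 = 0
255 - 255 = 0
255 - 240 = 15
Wildcard: 0.0.0.15


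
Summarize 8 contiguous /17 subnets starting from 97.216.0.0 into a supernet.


Original prefix: /17
Number of subnets: 8 = 2^3
New prefix = 17 - 3 = 14
Supernet: 97.216.0.0/14


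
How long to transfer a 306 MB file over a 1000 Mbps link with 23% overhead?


Effective throughput = 1000 * (1 - 23/100) = 770 Mbps
File size in Mb = 306 * 8 = 2448 Mb
Time = 2448 / 770
Time = 3.1792 seconds


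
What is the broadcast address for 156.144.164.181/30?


Network: 156.144.164.180/30
Host bits = 2
Set all host bits to 1:
Broadcast: 156.144.164.183


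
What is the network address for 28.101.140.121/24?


IP:   00011100.01100101.10001100.01111001
Mask: 11111111.11111111.11111111.00000000
AND operation:
Net:  00011100.01100101.10001100.00000000
Network: 28.101.140.0/24


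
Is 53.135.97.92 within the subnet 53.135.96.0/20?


Subnet network: 53.135.96.0
Test IP AND mask: 53.135.96.0
Yes, 53.135.97.92 is in 53.135.96.0/20


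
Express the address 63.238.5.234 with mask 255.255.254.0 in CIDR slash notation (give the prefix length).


Binary: 11111111.11111111.11111110.00000000
Count leading 1s
Prefix: /23


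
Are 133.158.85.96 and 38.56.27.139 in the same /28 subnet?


Mask: 255.255.255.240
133.158.85.96 AND mask = 133.158.85.96
38.56.27.139 AND mask = 38.56.27.128
No, different subnets (133.158.85.96 vs 38.56.27.128)


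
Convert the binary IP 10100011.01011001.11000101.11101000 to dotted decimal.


10100011 = 163
01011001 = 89
11000101 = 197
11101000 = 232
IP: 163.89.197.232


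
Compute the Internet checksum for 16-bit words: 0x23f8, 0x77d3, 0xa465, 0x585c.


Sum all words (with carry folding):
+ 0x23f8 = 0x23f8
+ 0x77d3 = 0x9bcb
+ 0xa465 = 0x4031
+ 0x585c = 0x988d
One's complement: ~0x988d
Checksum = 0x6772


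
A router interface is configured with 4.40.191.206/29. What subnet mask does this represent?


/29 means 29 network bits, 3 host bits
Binary: 11111111111111111111111111111000
Mask: 255.255.255.248


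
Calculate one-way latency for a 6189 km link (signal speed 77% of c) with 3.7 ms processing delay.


Speed = 0.77 * 3e5 km/s = 231000 km/s
Propagation delay = 6189 / 231000 = 0.0268 s = 26.7922 ms
Processing delay = 3.7 ms
Total one-way latency = 30.4922 ms


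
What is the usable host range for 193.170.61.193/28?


Network: 193.170.61.192
Broadcast: 193.170.61.207
First usable = network + 1
Last usable = broadcast - 1
Range: 193.170.61.193 to 193.170.61.206


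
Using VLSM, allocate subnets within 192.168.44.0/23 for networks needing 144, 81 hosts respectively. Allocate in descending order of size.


144 hosts -> /24 (254 usable): 192.168.44.0/24
81 hosts -> /25 (126 usable): 192.168.45.0/25
Allocation: 192.168.44.0/24 (144 hosts, 254 usable); 192.168.45.0/25 (81 hosts, 126 usable)


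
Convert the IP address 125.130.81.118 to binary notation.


125 = 01111101
130 = 10000010
81 = 01010001
118 = 01110110
Binary: 01111101.10000010.01010001.01110110


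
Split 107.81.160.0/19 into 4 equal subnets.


New prefix = 19 + 2 = 21
Each subnet has 2048 addresses
  107.81.160.0/21
  107.81.168.0/21
  107.81.176.0/21
  107.81.184.0/21
Subnets: 107.81.160.0/21, 107.81.168.0/21, 107.81.176.0/21, 107.81.184.0/21


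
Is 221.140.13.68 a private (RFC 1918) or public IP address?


RFC 1918 private ranges:
  10.0.0.0/8 (10.0.0.0 - 10.255.255.255)
  172.16.0.0/12 (172.16.0.0 - 172.31.255.255)
  192.168.0.0/16 (192.168.0.0 - 192.168.255.255)
Public (not in any RFC 1918 range)


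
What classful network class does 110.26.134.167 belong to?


First octet: 110
Binary: 01101110
0xxxxxxx -> Class A (1-126)
Class A, default mask 255.0.0.0 (/8)


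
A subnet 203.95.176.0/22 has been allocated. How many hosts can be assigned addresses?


Host bits = 32 - 22 = 10
Total addresses = 2^10 = 1024
Usable = total - 2 (network and broadcast)
Usable hosts: 1022


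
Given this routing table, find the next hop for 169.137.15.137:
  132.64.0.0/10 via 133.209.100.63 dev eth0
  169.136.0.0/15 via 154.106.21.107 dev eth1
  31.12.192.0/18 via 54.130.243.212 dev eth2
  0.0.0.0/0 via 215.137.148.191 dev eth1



Longest prefix match for 169.137.15.137:
  /10 132.64.0.0: no
  /15 169.136.0.0: MATCH
  /18 31.12.192.0: no
  /0 0.0.0.0: MATCH
Selected: next-hop 154.106.21.107 via eth1 (matched /15)


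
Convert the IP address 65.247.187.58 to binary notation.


65 = 01000001
247 = 11110111
187 = 10111011
58 = 00111010
Binary: 01000001.11110111.10111011.00111010


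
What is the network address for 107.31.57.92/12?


IP:   01101011.00011111.00111001.01011100
Mask: 11111111.11110000.00000000.00000000
AND operation:
Net:  01101011.00010000.00000000.00000000
Network: 107.16.0.0/12


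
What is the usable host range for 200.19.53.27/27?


Network: 200.19.53.0
Broadcast: 200.19.53.31
First usable = network + 1
Last usable = broadcast - 1
Range: 200.19.53.1 to 200.19.53.30


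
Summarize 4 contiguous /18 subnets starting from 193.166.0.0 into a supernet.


Original prefix: /18
Number of subnets: 4 = 2^2
New prefix = 18 - 2 = 16
Supernet: 193.166.0.0/16


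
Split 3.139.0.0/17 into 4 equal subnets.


New prefix = 17 + 2 = 19
Each subnet has 8192 addresses
  3.139.0.0/19
  3.139.32.0/19
  3.139.64.0/19
  3.139.96.0/19
Subnets: 3.139.0.0/19, 3.139.32.0/19, 3.139.64.0/19, 3.139.96.0/19


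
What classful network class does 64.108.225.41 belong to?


First octet: 64
Binary: 01000000
0xxxxxxx -> Class A (1-126)
Class A, default mask 255.0.0.0 (/8)


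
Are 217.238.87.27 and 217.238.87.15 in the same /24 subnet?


Mask: 255.255.255.0
217.238.87.27 AND mask = 217.238.87.0
217.238.87.15 AND mask = 217.238.87.0
Yes, same subnet (217.238.87.0)


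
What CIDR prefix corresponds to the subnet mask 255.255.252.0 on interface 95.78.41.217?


Binary: 11111111.11111111.11111100.00000000
Count leading 1s
Prefix: /22


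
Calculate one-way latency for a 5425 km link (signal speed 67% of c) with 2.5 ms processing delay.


Speed = 0.67 * 3e5 km/s = 201000 km/s
Propagation delay = 5425 / 201000 = 0.027 s = 26.99 ms
Processing delay = 2.5 ms
Total one-way latency = 29.49 ms


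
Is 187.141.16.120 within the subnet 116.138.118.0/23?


Subnet network: 116.138.118.0
Test IP AND mask: 187.141.16.0
No, 187.141.16.120 is not in 116.138.118.0/23


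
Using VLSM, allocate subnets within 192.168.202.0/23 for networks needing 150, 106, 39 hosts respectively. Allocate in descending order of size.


150 hosts -> /24 (254 usable): 192.168.202.0/24
106 hosts -> /25 (126 usable): 192.168.203.0/25
39 hosts -> /26 (62 usable): 192.168.203.128/26
Allocation: 192.168.202.0/24 (150 hosts, 254 usable); 192.168.203.0/25 (106 hosts, 126 usable); 192.168.203.128/26 (39 hosts, 62 usable)


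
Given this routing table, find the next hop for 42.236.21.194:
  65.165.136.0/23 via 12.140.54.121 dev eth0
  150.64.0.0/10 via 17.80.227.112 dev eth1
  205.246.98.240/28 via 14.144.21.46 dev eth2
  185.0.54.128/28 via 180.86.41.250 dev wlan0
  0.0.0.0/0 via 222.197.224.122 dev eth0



Longest prefix match for 42.236.21.194:
  /23 65.165.136.0: no
  /10 150.64.0.0: no
  /28 205.246.98.240: no
  /28 185.0.54.128: no
  /0 0.0.0.0: MATCH
Selected: next-hop 222.197.224.122 via eth0 (matched /0)


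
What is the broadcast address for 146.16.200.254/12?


Network: 146.16.0.0/12
Host bits = 20
Set all host bits to 1:
Broadcast: 146.31.255.255


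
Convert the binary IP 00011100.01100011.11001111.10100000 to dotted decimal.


00011100 = 28
01100011 = 99
11001111 = 207
10100000 = 160
IP: 28.99.207.160


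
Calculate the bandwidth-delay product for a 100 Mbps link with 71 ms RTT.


BDP = bandwidth * RTT
= 100 Mbps * 71 ms
= 100 * 1e6 * 71 / 1000 bits
= 7100000 bits
= 887500 bytes
= 866.6992 KB
BDP = 7100000 bits (887500 bytes)


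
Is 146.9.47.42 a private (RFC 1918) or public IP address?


RFC 1918 private ranges:
  10.0.0.0/8 (10.0.0.0 - 10.255.255.255)
  172.16.0.0/12 (172.16.0.0 - 172.31.255.255)
  192.168.0.0/16 (192.168.0.0 - 192.168.255.255)
Public (not in any RFC 1918 range)


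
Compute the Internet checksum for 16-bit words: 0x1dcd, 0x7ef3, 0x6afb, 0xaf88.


Sum all words (with carry folding):
+ 0x1dcd = 0x1dcd
+ 0x7ef3 = 0x9cc0
+ 0x6afb = 0x07bc
+ 0xaf88 = 0xb744
One's complement: ~0xb744
Checksum = 0x48bb


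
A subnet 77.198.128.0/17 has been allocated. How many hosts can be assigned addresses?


Host bits = 32 - 17 = 15
Total addresses = 2^15 = 32768
Usable = total - 2 (network and broadcast)
Usable hosts: 32766


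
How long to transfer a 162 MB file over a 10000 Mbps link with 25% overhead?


Effective throughput = 10000 * (1 - 25/100) = 7500 Mbps
File size in Mb = 162 * 8 = 1296 Mb
Time = 1296 / 7500
Time = 0.1728 seconds


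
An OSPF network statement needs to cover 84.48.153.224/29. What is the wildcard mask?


Subnet mask: 255.255.255.248
Wildcard = 255.255.255.255 - subnet mask
255 - 255 = 0
255 - 255 = 0
255 - 255 = 0
255 - 248 = 7
Wildcard: 0.0.0.7


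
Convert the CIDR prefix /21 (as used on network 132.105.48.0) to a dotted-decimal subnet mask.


/21 means 21 network bits, 11 host bits
Binary: 11111111111111111111100000000000
Mask: 255.255.248.0


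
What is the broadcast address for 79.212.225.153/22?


Network: 79.212.224.0/22
Host bits = 10
Set all host bits to 1:
Broadcast: 79.212.227.255


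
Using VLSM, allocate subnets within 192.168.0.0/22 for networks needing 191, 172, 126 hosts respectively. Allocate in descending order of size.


191 hosts -> /24 (254 usable): 192.168.0.0/24
172 hosts -> /24 (254 usable): 192.168.1.0/24
126 hosts -> /25 (126 usable): 192.168.2.0/25
Allocation: 192.168.0.0/24 (191 hosts, 254 usable); 192.168.1.0/24 (172 hosts, 254 usable); 192.168.2.0/25 (126 hosts, 126 usable)


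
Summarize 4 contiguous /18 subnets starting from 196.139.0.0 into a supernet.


Original prefix: /18
Number of subnets: 4 = 2^2
New prefix = 18 - 2 = 16
Supernet: 196.139.0.0/16


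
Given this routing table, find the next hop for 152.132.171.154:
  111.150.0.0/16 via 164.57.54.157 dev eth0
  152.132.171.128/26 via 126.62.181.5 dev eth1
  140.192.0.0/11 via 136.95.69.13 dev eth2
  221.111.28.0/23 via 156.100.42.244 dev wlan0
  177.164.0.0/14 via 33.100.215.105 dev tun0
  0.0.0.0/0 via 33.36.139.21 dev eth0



Longest prefix match for 152.132.171.154:
  /16 111.150.0.0: no
  /26 152.132.171.128: MATCH
  /11 140.192.0.0: no
  /23 221.111.28.0: no
  /14 177.164.0.0: no
  /0 0.0.0.0: MATCH
Selected: next-hop 126.62.181.5 via eth1 (matched /26)


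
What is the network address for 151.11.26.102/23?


IP:   10010111.00001011.00011010.01100110
Mask: 11111111.11111111.11111110.00000000
AND operation:
Net:  10010111.00001011.00011010.00000000
Network: 151.11.26.0/23


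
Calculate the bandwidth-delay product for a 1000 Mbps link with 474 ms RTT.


BDP = bandwidth * RTT
= 1000 Mbps * 474 ms
= 1000 * 1e6 * 474 / 1000 bits
= 474000000 bits
= 59250000 bytes
= 57861.3281 KB
BDP = 474000000 bits (59250000 bytes)


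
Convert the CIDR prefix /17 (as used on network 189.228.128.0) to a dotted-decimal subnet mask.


/17 means 17 network bits, 15 host bits
Binary: 11111111111111111000000000000000
Mask: 255.255.128.0


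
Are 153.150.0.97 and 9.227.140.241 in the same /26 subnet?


Mask: 255.255.255.192
153.150.0.97 AND mask = 153.150.0.64
9.227.140.241 AND mask = 9.227.140.192
No, different subnets (153.150.0.64 vs 9.227.140.192)


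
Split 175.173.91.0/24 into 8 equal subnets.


New prefix = 24 + 3 = 27
Each subnet has 32 addresses
  175.173.91.0/27
  175.173.91.32/27
  175.173.91.64/27
  175.173.91.96/27
  175.173.91.128/27
  175.173.91.160/27
  175.173.91.192/27
  175.173.91.224/27
Subnets: 175.173.91.0/27, 175.173.91.32/27, 175.173.91.64/27, 175.173.91.96/27, 175.173.91.128/27, 175.173.91.160/27, 175.173.91.192/27, 175.173.91.224/27


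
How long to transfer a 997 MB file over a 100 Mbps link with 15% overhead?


Effective throughput = 100 * (1 - 15/100) = 85 Mbps
File size in Mb = 997 * 8 = 7976 Mb
Time = 7976 / 85
Time = 93.8353 seconds


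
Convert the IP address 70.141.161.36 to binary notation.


70 = 01000110
141 = 10001101
161 = 10100001
36 = 00100100
Binary: 01000110.10001101.10100001.00100100


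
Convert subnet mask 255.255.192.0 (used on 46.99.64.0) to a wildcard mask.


Subnet mask: 255.255.192.0
Wildcard = 255.255.255.255 - subnet mask
255 - 255 = 0
255 - 255 = 0
255 - 192 = 63
255 - 0 = 255
Wildcard: 0.0.63.255


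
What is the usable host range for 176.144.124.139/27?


Network: 176.144.124.128
Broadcast: 176.144.124.159
First usable = network + 1
Last usable = broadcast - 1
Range: 176.144.124.129 to 176.144.124.158


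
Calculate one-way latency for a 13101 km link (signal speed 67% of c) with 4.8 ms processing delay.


Speed = 0.67 * 3e5 km/s = 201000 km/s
Propagation delay = 13101 / 201000 = 0.0652 s = 65.1791 ms
Processing delay = 4.8 ms
Total one-way latency = 69.9791 ms


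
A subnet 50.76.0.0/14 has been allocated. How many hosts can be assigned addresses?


Host bits = 32 - 14 = 18
Total addresses = 2^18 = 262144
Usable = total - 2 (network and broadcast)
Usable hosts: 262142


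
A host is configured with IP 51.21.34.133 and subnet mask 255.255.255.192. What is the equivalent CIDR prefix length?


Binary: 11111111.11111111.11111111.11000000
Count leading 1s
Prefix: /26


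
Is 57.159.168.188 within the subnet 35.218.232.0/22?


Subnet network: 35.218.232.0
Test IP AND mask: 57.159.168.0
No, 57.159.168.188 is not in 35.218.232.0/22


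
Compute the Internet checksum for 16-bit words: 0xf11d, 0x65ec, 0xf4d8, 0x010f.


Sum all words (with carry folding):
+ 0xf11d = 0xf11d
+ 0x65ec = 0x570a
+ 0xf4d8 = 0x4be3
+ 0x010f = 0x4cf2
One's complement: ~0x4cf2
Checksum = 0xb30d


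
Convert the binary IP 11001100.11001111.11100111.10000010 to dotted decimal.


11001100 = 204
11001111 = 207
11100111 = 231
10000010 = 130
IP: 204.207.231.130


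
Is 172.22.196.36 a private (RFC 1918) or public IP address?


RFC 1918 private ranges:
  10.0.0.0/8 (10.0.0.0 - 10.255.255.255)
  172.16.0.0/12 (172.16.0.0 - 172.31.255.255)
  192.168.0.0/16 (192.168.0.0 - 192.168.255.255)
Private (in 172.16.0.0/12)


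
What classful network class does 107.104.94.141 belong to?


First octet: 107
Binary: 01101011
0xxxxxxx -> Class A (1-126)
Class A, default mask 255.0.0.0 (/8)


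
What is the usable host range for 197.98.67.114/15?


Network: 197.98.0.0
Broadcast: 197.99.255.255
First usable = network + 1
Last usable = broadcast - 1
Range: 197.98.0.1 to 197.99.255.254


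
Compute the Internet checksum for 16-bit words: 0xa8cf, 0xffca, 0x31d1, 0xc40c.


Sum all words (with carry folding):
+ 0xa8cf = 0xa8cf
+ 0xffca = 0xa89a
+ 0x31d1 = 0xda6b
+ 0xc40c = 0x9e78
One's complement: ~0x9e78
Checksum = 0x6187


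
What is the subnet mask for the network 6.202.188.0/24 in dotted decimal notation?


/24 means 24 network bits, 8 host bits
Binary: 11111111111111111111111100000000
Mask: 255.255.255.0


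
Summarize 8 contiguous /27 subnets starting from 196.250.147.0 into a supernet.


Original prefix: /27
Number of subnets: 8 = 2^3
New prefix = 27 - 3 = 24
Supernet: 196.250.147.0/24


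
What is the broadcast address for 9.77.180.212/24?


Network: 9.77.180.0/24
Host bits = 8
Set all host bits to 1:
Broadcast: 9.77.180.255


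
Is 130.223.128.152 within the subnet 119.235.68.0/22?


Subnet network: 119.235.68.0
Test IP AND mask: 130.223.128.0
No, 130.223.128.152 is not in 119.235.68.0/22


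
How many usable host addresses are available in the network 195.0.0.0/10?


Host bits = 32 - 10 = 22
Total addresses = 2^22 = 4194304
Usable = total - 2 (network and broadcast)
Usable hosts: 4194302


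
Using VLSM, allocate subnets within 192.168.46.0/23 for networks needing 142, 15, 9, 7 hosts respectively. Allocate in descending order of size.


142 hosts -> /24 (254 usable): 192.168.46.0/24
15 hosts -> /27 (30 usable): 192.168.47.0/27
9 hosts -> /28 (14 usable): 192.168.47.32/28
7 hosts -> /28 (14 usable): 192.168.47.48/28
Allocation: 192.168.46.0/24 (142 hosts, 254 usable); 192.168.47.0/27 (15 hosts, 30 usable); 192.168.47.32/28 (9 hosts, 14 usable); 192.168.47.48/28 (7 hosts, 14 usable)


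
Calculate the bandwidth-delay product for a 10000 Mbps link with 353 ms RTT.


BDP = bandwidth * RTT
= 10000 Mbps * 353 ms
= 10000 * 1e6 * 353 / 1000 bits
= 3530000000 bits
= 441250000 bytes
= 430908.2031 KB
BDP = 3530000000 bits (441250000 bytes)


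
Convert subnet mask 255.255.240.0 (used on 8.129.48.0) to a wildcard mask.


Subnet mask: 255.255.240.0
Wildcard = 255.255.255.255 - subnet mask
255 - 255 = 0
255 - 255 = 0
255 - 240 = 15
255 - 0 = 255
Wildcard: 0.0.15.255


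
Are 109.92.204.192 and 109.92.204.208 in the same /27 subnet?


Mask: 255.255.255.224
109.92.204.192 AND mask = 109.92.204.192
109.92.204.208 AND mask = 109.92.204.192
Yes, same subnet (109.92.204.192)


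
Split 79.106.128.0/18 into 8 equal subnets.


New prefix = 18 + 3 = 21
Each subnet has 2048 addresses
  79.106.128.0/21
  79.106.136.0/21
  79.106.144.0/21
  79.106.152.0/21
  79.106.160.0/21
  79.106.168.0/21
  79.106.176.0/21
  79.106.184.0/21
Subnets: 79.106.128.0/21, 79.106.136.0/21, 79.106.144.0/21, 79.106.152.0/21, 79.106.160.0/21, 79.106.168.0/21, 79.106.176.0/21, 79.106.184.0/21


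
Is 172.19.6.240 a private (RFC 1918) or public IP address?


RFC 1918 private ranges:
  10.0.0.0/8 (10.0.0.0 - 10.255.255.255)
  172.16.0.0/12 (172.16.0.0 - 172.31.255.255)
  192.168.0.0/16 (192.168.0.0 - 192.168.255.255)
Private (in 172.16.0.0/12)


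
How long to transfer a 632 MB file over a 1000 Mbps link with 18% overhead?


Effective throughput = 1000 * (1 - 18/100) = 820.0 Mbps
File size in Mb = 632 * 8 = 5056 Mb
Time = 5056 / 820.0
Time = 6.1659 seconds


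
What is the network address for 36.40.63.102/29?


IP:   00100100.00101000.00111111.01100110
Mask: 11111111.11111111.11111111.11111000
AND operation:
Net:  00100100.00101000.00111111.01100000
Network: 36.40.63.96/29


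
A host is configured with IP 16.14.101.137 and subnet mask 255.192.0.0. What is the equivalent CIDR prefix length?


Binary: 11111111.11000000.00000000.00000000
Count leading 1s
Prefix: /10


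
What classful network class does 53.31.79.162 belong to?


First octet: 53
Binary: 00110101
0xxxxxxx -> Class A (1-126)
Class A, default mask 255.0.0.0 (/8)


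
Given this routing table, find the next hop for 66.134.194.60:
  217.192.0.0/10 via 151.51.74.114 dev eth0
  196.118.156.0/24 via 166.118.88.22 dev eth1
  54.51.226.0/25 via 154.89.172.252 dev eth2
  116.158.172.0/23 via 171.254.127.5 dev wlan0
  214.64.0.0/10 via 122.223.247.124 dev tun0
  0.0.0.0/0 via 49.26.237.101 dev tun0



Longest prefix match for 66.134.194.60:
  /10 217.192.0.0: no
  /24 196.118.156.0: no
  /25 54.51.226.0: no
  /23 116.158.172.0: no
  /10 214.64.0.0: no
  /0 0.0.0.0: MATCH
Selected: next-hop 49.26.237.101 via tun0 (matched /0)


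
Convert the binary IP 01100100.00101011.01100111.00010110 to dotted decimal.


01100100 = 100
00101011 = 43
01100111 = 103
00010110 = 22
IP: 100.43.103.22


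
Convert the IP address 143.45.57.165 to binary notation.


143 = 10001111
45 = 00101101
57 = 00111001
165 = 10100101
Binary: 10001111.00101101.00111001.10100101


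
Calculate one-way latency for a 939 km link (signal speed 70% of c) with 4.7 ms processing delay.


Speed = 0.7 * 3e5 km/s = 210000 km/s
Propagation delay = 939 / 210000 = 0.0045 s = 4.4714 ms
Processing delay = 4.7 ms
Total one-way latency = 9.1714 ms


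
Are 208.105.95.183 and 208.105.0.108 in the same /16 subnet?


Mask: 255.255.0.0
208.105.95.183 AND mask = 208.105.0.0
208.105.0.108 AND mask = 208.105.0.0
Yes, same subnet (208.105.0.0)


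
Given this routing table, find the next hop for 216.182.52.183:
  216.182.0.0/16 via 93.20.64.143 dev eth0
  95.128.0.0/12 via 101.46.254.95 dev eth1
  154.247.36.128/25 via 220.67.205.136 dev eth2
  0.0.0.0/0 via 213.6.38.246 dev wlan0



Longest prefix match for 216.182.52.183:
  /16 216.182.0.0: MATCH
  /12 95.128.0.0: no
  /25 154.247.36.128: no
  /0 0.0.0.0: MATCH
Selected: next-hop 93.20.64.143 via eth0 (matched /16)


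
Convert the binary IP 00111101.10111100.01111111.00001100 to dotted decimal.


00111101 = 61
10111100 = 188
01111111 = 127
00001100 = 12
IP: 61.188.127.12


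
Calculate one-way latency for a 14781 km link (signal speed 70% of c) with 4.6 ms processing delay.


Speed = 0.7 * 3e5 km/s = 210000 km/s
Propagation delay = 14781 / 210000 = 0.0704 s = 70.3857 ms
Processing delay = 4.6 ms
Total one-way latency = 74.9857 ms


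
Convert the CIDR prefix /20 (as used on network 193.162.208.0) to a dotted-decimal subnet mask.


/20 means 20 network bits, 12 host bits
Binary: 11111111111111111111000000000000
Mask: 255.255.240.0


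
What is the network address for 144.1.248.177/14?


IP:   10010000.00000001.11111000.10110001
Mask: 11111111.11111100.00000000.00000000
AND operation:
Net:  10010000.00000000.00000000.00000000
Network: 144.0.0.0/14


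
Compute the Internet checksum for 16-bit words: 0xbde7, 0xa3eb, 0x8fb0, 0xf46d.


Sum all words (with carry folding):
+ 0xbde7 = 0xbde7
+ 0xa3eb = 0x61d3
+ 0x8fb0 = 0xf183
+ 0xf46d = 0xe5f1
One's complement: ~0xe5f1
Checksum = 0x1a0e


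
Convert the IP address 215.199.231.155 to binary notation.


215 = 11010111
199 = 11000111
231 = 11100111
155 = 10011011
Binary: 11010111.11000111.11100111.10011011


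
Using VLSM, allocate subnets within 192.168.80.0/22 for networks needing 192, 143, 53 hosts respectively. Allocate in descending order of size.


192 hosts -> /24 (254 usable): 192.168.80.0/24
143 hosts -> /24 (254 usable): 192.168.81.0/24
53 hosts -> /26 (62 usable): 192.168.82.0/26
Allocation: 192.168.80.0/24 (192 hosts, 254 usable); 192.168.81.0/24 (143 hosts, 254 usable); 192.168.82.0/26 (53 hosts, 62 usable)


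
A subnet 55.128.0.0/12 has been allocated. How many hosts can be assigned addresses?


Host bits = 32 - 12 = 20
Total addresses = 2^20 = 1048576
Usable = total - 2 (network and broadcast)
Usable hosts: 1048574


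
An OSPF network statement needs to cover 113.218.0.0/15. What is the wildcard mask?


Subnet mask: 255.254.0.0
Wildcard = 255.255.255.255 - subnet mask
255 - 255 = 0
255 - 254 = 1
255 - 0 = 255
255 - 0 = 255
Wildcard: 0.1.255.255


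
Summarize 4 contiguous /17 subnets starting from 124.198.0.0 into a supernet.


Original prefix: /17
Number of subnets: 4 = 2^2
New prefix = 17 - 2 = 15
Supernet: 124.198.0.0/15


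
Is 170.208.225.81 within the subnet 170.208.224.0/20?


Subnet network: 170.208.224.0
Test IP AND mask: 170.208.224.0
Yes, 170.208.225.81 is in 170.208.224.0/20


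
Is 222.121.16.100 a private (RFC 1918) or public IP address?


RFC 1918 private ranges:
  10.0.0.0/8 (10.0.0.0 - 10.255.255.255)
  172.16.0.0/12 (172.16.0.0 - 172.31.255.255)
  192.168.0.0/16 (192.168.0.0 - 192.168.255.255)
Public (not in any RFC 1918 range)


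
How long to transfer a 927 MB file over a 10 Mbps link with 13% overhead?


Effective throughput = 10 * (1 - 13/100) = 8.7 Mbps
File size in Mb = 927 * 8 = 7416 Mb
Time = 7416 / 8.7
Time = 852.4138 seconds


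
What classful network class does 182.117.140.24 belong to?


First octet: 182
Binary: 10110110
10xxxxxx -> Class B (128-191)
Class B, default mask 255.255.0.0 (/16)


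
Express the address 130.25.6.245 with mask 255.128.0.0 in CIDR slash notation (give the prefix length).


Binary: 11111111.10000000.00000000.00000000
Count leading 1s
Prefix: /9


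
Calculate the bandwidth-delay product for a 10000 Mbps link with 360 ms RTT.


BDP = bandwidth * RTT
= 10000 Mbps * 360 ms
= 10000 * 1e6 * 360 / 1000 bits
= 3600000000 bits
= 450000000 bytes
= 439453.125 KB
BDP = 3600000000 bits (450000000 bytes)


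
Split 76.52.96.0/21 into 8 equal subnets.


New prefix = 21 + 3 = 24
Each subnet has 256 addresses
  76.52.96.0/24
  76.52.97.0/24
  76.52.98.0/24
  76.52.99.0/24
  76.52.100.0/24
  76.52.101.0/24
  76.52.102.0/24
  76.52.103.0/24
Subnets: 76.52.96.0/24, 76.52.97.0/24, 76.52.98.0/24, 76.52.99.0/24, 76.52.100.0/24, 76.52.101.0/24, 76.52.102.0/24, 76.52.103.0/24


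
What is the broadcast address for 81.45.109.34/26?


Network: 81.45.109.0/26
Host bits = 6
Set all host bits to 1:
Broadcast: 81.45.109.63


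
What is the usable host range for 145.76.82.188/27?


Network: 145.76.82.160
Broadcast: 145.76.82.191
First usable = network + 1
Last usable = broadcast - 1
Range: 145.76.82.161 to 145.76.82.190
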